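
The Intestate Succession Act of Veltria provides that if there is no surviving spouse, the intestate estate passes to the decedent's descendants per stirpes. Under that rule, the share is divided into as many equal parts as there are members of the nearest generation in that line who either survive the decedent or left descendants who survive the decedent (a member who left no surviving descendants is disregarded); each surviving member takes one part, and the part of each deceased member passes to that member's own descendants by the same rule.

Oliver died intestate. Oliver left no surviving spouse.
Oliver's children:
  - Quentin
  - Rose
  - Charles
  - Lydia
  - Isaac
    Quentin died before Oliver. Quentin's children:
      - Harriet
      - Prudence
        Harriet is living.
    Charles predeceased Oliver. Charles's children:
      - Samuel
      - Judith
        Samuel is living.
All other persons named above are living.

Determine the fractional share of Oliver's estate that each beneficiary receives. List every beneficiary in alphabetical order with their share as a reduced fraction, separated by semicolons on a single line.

There is no surviving spouse, so the entire estate passes to Oliver's descendants per stirpes.
The estate is divided into 5 equal shares of 1/5 among Quentin, Rose, Charles, Lydia, Isaac.
Quentin predeceased; the 1/5 allotted to Quentin's branch passes to Quentin's issue by representation.
The 1/5 is divided into 2 equal shares of 1/10 among Harriet, Prudence.
Harriet is living and takes 1/10.
Prudence is living and takes 1/10.
Rose is living and takes 1/5.
Charles predeceased; the 1/5 allotted to Charles's branch passes to Charles's issue by representation.
The 1/5 is divided into 2 equal shares of 1/10 among Samuel, Judith.
Samuel is living and takes 1/10.
Judith is living and takes 1/10.
Lydia is living and takes 1/5.
Isaac is living and takes 1/5.

Harriet 1/10; Isaac 1/5; Judith 1/10; Lydia 1/5; Prudence 1/10; Rose 1/5; Samuel 1/10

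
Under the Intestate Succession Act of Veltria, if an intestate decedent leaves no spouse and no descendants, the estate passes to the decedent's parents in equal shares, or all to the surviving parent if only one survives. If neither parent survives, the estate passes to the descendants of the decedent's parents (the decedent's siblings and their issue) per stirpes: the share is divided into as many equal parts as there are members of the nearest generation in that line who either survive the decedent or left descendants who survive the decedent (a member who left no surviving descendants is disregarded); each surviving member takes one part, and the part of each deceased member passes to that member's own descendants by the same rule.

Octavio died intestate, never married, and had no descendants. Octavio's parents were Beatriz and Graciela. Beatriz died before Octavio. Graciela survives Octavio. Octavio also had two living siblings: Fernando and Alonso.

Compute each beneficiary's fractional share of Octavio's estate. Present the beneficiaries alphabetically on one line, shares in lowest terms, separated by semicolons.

Graciela 1

Only one parent, Graciela, survives, so Graciela takes the entire estate. The siblings take nothing because a surviving parent has priority.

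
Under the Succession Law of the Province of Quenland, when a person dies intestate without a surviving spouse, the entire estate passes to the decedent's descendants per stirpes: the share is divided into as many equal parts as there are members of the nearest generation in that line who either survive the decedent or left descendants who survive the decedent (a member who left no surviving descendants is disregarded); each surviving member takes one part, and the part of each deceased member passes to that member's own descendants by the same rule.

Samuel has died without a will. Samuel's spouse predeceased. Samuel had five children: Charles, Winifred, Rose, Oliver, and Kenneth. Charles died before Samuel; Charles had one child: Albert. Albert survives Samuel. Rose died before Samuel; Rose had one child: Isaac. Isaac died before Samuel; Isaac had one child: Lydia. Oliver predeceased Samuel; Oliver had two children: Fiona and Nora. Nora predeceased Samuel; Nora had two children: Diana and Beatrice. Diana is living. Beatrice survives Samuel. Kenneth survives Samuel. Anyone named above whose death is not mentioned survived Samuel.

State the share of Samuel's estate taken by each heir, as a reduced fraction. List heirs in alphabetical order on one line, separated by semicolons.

There is no surviving spouse, so the entire estate passes to Samuel's descendants per stirpes.
The estate is divided into 5 equal shares of 1/5 among Charles, Winifred, Rose, Oliver, Kenneth.
Charles predeceased; the 1/5 allotted to Charles's branch passes to Charles's issue by representation.
Albert is the sole taker at this level and receives the full 1/5.
Winifred is living and takes 1/5.
Rose predeceased; the 1/5 allotted to Rose's branch passes to Rose's issue by representation.
Isaac's line is the sole branch at this level, so the full 1/5 passes to Isaac's issue by representation.
Lydia is the sole taker at this level and receives the full 1/5.
Oliver predeceased; the 1/5 allotted to Oliver's branch passes to Oliver's issue by representation.
The 1/5 is divided into 2 equal shares of 1/10 among Fiona, Nora.
Fiona is living and takes 1/10.
Nora predeceased; the 1/10 allotted to Nora's branch passes to Nora's issue by representation.
The 1/10 is divided into 2 equal shares of 1/20 among Diana, Beatrice.
Diana is living and takes 1/20.
Beatrice is living and takes 1/20.
Kenneth is living and takes 1/5.

Albert 1/5; Beatrice 1/20; Diana 1/20; Fiona 1/10; Kenneth 1/5; Lydia 1/5; Winifred 1/5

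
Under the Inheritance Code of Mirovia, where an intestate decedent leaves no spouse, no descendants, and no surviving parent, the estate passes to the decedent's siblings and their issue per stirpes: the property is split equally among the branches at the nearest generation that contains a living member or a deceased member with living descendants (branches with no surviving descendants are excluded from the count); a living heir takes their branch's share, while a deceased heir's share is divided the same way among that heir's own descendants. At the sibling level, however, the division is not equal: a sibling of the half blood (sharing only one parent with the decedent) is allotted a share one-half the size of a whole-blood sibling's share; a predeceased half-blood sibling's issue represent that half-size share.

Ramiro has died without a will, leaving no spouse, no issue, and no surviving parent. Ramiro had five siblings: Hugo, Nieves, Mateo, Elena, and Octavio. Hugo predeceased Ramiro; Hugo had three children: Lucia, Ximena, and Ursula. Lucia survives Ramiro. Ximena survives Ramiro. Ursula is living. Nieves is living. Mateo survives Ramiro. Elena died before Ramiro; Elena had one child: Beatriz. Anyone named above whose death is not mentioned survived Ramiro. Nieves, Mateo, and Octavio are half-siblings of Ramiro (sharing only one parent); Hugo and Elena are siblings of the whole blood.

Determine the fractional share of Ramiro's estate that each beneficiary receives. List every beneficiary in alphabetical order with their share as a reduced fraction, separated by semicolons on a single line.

Beatriz 2/7; Lucia 2/21; Mateo 1/7; Nieves 1/7; Octavio 1/7; Ursula 2/21; Ximena 2/21

No spouse, descendants, or parent survives, so the estate passes to Ramiro's siblings per stirpes.
Half-blood siblings count for one-half the weight of whole-blood siblings at the initial division.
Dividing 1 in proportion to weights (total weight 7/2): Hugo (weight 1) → 2/7; Nieves (weight 1/2) → 1/7; Mateo (weight 1/2) → 1/7; Elena (weight 1) → 2/7; Octavio (weight 1/2) → 1/7.
Hugo predeceased; the 2/7 allotted to Hugo's branch passes to Hugo's issue by representation.
The 2/7 is divided into 3 equal shares of 2/21 among Lucia, Ximena, Ursula.
Lucia is living and takes 2/21.
Ximena is living and takes 2/21.
Ursula is living and takes 2/21.
Nieves is living and takes 1/7.
Mateo is living and takes 1/7.
Elena predeceased; the 2/7 allotted to Elena's branch passes to Elena's issue by representation.
Beatriz is the sole taker at this level and receives the full 2/7.
Octavio is living and takes 1/7.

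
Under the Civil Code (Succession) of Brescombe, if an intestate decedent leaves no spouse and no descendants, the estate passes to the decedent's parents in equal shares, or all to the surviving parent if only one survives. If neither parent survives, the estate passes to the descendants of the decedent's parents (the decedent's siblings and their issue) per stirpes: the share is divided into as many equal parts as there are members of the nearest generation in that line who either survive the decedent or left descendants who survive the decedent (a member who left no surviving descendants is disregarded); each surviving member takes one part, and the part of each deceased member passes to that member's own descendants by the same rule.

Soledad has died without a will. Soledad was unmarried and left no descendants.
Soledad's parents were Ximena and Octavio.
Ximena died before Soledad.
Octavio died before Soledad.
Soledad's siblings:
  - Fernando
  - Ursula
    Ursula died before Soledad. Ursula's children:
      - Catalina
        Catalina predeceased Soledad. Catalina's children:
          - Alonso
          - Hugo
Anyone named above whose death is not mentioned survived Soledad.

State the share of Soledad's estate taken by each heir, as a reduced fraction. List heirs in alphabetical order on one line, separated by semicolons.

Alonso 1/4; Fernando 1/2; Hugo 1/4

Neither parent survives and there are no descendants, so the estate passes to Soledad's siblings and their issue per stirpes.
The estate is divided into 2 equal shares of 1/2 among Fernando, Ursula.
Fernando is living and takes 1/2.
Ursula predeceased; the 1/2 allotted to Ursula's branch passes to Ursula's issue by representation.
Catalina's line is the sole branch at this level, so the full 1/2 passes to Catalina's issue by representation.
The 1/2 is divided into 2 equal shares of 1/4 among Alonso, Hugo.
Alonso is living and takes 1/4.
Hugo is living and takes 1/4.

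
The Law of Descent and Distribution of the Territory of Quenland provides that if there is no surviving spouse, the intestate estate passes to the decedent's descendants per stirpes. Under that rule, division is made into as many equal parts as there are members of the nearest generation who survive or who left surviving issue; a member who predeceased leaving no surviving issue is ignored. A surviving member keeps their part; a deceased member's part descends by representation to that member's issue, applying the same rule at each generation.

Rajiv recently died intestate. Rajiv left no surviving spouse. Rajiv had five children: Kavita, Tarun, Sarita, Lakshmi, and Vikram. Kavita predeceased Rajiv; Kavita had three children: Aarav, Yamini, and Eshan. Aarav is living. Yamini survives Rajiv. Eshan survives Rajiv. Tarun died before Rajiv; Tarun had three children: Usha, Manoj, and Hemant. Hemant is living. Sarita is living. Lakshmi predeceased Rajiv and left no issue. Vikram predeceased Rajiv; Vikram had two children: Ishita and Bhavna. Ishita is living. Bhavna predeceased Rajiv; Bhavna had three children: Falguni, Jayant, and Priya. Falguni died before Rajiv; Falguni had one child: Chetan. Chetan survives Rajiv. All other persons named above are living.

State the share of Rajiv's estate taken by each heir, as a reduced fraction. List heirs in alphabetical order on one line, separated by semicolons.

Aarav 1/12; Chetan 1/24; Eshan 1/12; Hemant 1/12; Ishita 1/8; Jayant 1/24; Manoj 1/12; Priya 1/24; Sarita 1/4; Usha 1/12; Yamini 1/12

There is no surviving spouse, so the entire estate passes to Rajiv's descendants per stirpes.
Lakshmi left no surviving issue, so that branch lapses and is disregarded.
The estate is divided into 4 equal shares of 1/4 among Kavita, Tarun, Sarita, Vikram.
Kavita predeceased; the 1/4 allotted to Kavita's branch passes to Kavita's issue by representation.
The 1/4 is divided into 3 equal shares of 1/12 among Aarav, Yamini, Eshan.
Aarav is living and takes 1/12.
Yamini is living and takes 1/12.
Eshan is living and takes 1/12.
Tarun predeceased; the 1/4 allotted to Tarun's branch passes to Tarun's issue by representation.
The 1/4 is divided into 3 equal shares of 1/12 among Usha, Manoj, Hemant.
Usha is living and takes 1/12.
Manoj is living and takes 1/12.
Hemant is living and takes 1/12.
Sarita is living and takes 1/4.
Vikram predeceased; the 1/4 allotted to Vikram's branch passes to Vikram's issue by representation.
The 1/4 is divided into 2 equal shares of 1/8 among Ishita, Bhavna.
Ishita is living and takes 1/8.
Bhavna predeceased; the 1/8 allotted to Bhavna's branch passes to Bhavna's issue by representation.
The 1/8 is divided into 3 equal shares of 1/24 among Falguni, Jayant, Priya.
Falguni predeceased; the 1/24 allotted to Falguni's branch passes to Falguni's issue by representation.
Chetan is the sole taker at this level and receives the full 1/24.
Jayant is living and takes 1/24.
Priya is living and takes 1/24.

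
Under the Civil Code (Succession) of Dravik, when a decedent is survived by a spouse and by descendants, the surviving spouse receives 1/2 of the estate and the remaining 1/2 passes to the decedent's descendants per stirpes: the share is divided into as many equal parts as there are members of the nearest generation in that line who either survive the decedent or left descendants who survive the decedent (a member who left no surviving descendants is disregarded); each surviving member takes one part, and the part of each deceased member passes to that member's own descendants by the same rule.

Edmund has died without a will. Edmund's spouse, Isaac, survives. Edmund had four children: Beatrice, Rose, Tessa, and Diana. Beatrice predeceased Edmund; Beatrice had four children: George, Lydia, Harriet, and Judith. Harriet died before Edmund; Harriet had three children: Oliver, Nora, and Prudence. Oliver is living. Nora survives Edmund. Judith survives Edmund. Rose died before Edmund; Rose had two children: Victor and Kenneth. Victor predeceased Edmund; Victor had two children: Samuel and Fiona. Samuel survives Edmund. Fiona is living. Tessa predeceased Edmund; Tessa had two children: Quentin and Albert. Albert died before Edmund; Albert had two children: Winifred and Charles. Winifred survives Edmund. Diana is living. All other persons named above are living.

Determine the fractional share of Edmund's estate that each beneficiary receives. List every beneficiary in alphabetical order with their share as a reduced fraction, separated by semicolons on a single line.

Isaac, as surviving spouse, takes 1/2.
The remaining 1/2 passes to Edmund's descendants per stirpes.
The 1/2 is divided into 4 equal shares of 1/8 among Beatrice, Rose, Tessa, Diana.
Beatrice predeceased; the 1/8 allotted to Beatrice's branch passes to Beatrice's issue by representation.
The 1/8 is divided into 4 equal shares of 1/32 among George, Lydia, Harriet, Judith.
George is living and takes 1/32.
Lydia is living and takes 1/32.
Harriet predeceased; the 1/32 allotted to Harriet's branch passes to Harriet's issue by representation.
The 1/32 is divided into 3 equal shares of 1/96 among Oliver, Nora, Prudence.
Oliver is living and takes 1/96.
Nora is living and takes 1/96.
Prudence is living and takes 1/96.
Judith is living and takes 1/32.
Rose predeceased; the 1/8 allotted to Rose's branch passes to Rose's issue by representation.
The 1/8 is divided into 2 equal shares of 1/16 among Victor, Kenneth.
Victor predeceased; the 1/16 allotted to Victor's branch passes to Victor's issue by representation.
The 1/16 is divided into 2 equal shares of 1/32 among Samuel, Fiona.
Samuel is living and takes 1/32.
Fiona is living and takes 1/32.
Kenneth is living and takes 1/16.
Tessa predeceased; the 1/8 allotted to Tessa's branch passes to Tessa's issue by representation.
The 1/8 is divided into 2 equal shares of 1/16 among Quentin, Albert.
Quentin is living and takes 1/16.
Albert predeceased; the 1/16 allotted to Albert's branch passes to Albert's issue by representation.
The 1/16 is divided into 2 equal shares of 1/32 among Winifred, Charles.
Winifred is living and takes 1/32.
Charles is living and takes 1/32.
Diana is living and takes 1/8.

Charles 1/32; Diana 1/8; Fiona 1/32; George 1/32; Isaac 1/2; Judith 1/32; Kenneth 1/16; Lydia 1/32; Nora 1/96; Oliver 1/96; Prudence 1/96; Quentin 1/16; Samuel 1/32; Winifred 1/32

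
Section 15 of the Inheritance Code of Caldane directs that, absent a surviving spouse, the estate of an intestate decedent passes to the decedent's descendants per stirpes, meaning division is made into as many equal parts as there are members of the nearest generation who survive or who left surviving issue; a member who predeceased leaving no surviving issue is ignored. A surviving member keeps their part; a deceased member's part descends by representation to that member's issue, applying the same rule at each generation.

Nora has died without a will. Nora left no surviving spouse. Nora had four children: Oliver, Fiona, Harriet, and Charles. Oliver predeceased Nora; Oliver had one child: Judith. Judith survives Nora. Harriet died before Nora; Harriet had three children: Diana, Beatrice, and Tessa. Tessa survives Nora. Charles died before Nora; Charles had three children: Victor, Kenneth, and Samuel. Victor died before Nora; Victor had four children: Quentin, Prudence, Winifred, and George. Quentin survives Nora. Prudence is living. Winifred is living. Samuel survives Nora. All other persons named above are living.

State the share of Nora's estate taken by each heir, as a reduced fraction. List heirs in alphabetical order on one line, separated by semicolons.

Beatrice 1/12; Diana 1/12; Fiona 1/4; George 1/48; Judith 1/4; Kenneth 1/12; Prudence 1/48; Quentin 1/48; Samuel 1/12; Tessa 1/12; Winifred 1/48

There is no surviving spouse, so the entire estate passes to Nora's descendants per stirpes.
The estate is divided into 4 equal shares of 1/4 among Oliver, Fiona, Harriet, Charles.
Oliver predeceased; the 1/4 allotted to Oliver's branch passes to Oliver's issue by representation.
Judith is the sole taker at this level and receives the full 1/4.
Fiona is living and takes 1/4.
Harriet predeceased; the 1/4 allotted to Harriet's branch passes to Harriet's issue by representation.
The 1/4 is divided into 3 equal shares of 1/12 among Diana, Beatrice, Tessa.
Diana is living and takes 1/12.
Beatrice is living and takes 1/12.
Tessa is living and takes 1/12.
Charles predeceased; the 1/4 allotted to Charles's branch passes to Charles's issue by representation.
The 1/4 is divided into 3 equal shares of 1/12 among Victor, Kenneth, Samuel.
Victor predeceased; the 1/12 allotted to Victor's branch passes to Victor's issue by representation.
The 1/12 is divided into 4 equal shares of 1/48 among Quentin, Prudence, Winifred, George.
Quentin is living and takes 1/48.
Prudence is living and takes 1/48.
Winifred is living and takes 1/48.
George is living and takes 1/48.
Kenneth is living and takes 1/12.
Samuel is living and takes 1/12.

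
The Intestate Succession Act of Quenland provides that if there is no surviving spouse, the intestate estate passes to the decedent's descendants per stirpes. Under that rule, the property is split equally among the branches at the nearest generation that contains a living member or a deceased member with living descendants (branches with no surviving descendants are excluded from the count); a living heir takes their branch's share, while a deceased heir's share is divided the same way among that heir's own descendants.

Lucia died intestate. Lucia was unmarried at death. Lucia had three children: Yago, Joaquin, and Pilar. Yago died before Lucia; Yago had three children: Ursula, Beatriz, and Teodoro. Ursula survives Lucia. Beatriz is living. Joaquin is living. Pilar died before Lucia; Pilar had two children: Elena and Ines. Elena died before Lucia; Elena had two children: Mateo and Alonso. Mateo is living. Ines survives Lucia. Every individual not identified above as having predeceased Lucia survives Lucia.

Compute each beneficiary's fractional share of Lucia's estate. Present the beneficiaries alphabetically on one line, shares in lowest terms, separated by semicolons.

There is no surviving spouse, so the entire estate passes to Lucia's descendants per stirpes.
The estate is divided into 3 equal shares of 1/3 among Yago, Joaquin, Pilar.
Yago predeceased; the 1/3 allotted to Yago's branch passes to Yago's issue by representation.
The 1/3 is divided into 3 equal shares of 1/9 among Ursula, Beatriz, Teodoro.
Ursula is living and takes 1/9.
Beatriz is living and takes 1/9.
Teodoro is living and takes 1/9.
Joaquin is living and takes 1/3.
Pilar predeceased; the 1/3 allotted to Pilar's branch passes to Pilar's issue by representation.
The 1/3 is divided into 2 equal shares of 1/6 among Elena, Ines.
Elena predeceased; the 1/6 allotted to Elena's branch passes to Elena's issue by representation.
The 1/6 is divided into 2 equal shares of 1/12 among Mateo, Alonso.
Mateo is living and takes 1/12.
Alonso is living and takes 1/12.
Ines is living and takes 1/6.

Alonso 1/12; Beatriz 1/9; Ines 1/6; Joaquin 1/3; Mateo 1/12; Teodoro 1/9; Ursula 1/9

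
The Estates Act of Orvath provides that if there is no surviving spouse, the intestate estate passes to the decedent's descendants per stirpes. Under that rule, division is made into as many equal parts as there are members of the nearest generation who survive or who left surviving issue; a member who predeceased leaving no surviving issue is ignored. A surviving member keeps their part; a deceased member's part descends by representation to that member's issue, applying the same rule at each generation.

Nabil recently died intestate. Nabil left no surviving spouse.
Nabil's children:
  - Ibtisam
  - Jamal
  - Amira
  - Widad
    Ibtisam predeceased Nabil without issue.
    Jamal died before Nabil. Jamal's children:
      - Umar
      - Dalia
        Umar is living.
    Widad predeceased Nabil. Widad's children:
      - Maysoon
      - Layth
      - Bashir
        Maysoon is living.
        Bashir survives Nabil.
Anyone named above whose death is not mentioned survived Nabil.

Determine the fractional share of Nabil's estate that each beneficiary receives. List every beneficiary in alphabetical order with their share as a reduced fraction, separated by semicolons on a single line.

Amira 1/3; Bashir 1/9; Dalia 1/6; Layth 1/9; Maysoon 1/9; Umar 1/6

There is no surviving spouse, so the entire estate passes to Nabil's descendants per stirpes.
Ibtisam left no surviving issue, so that branch lapses and is disregarded.
The estate is divided into 3 equal shares of 1/3 among Jamal, Amira, Widad.
Jamal predeceased; the 1/3 allotted to Jamal's branch passes to Jamal's issue by representation.
The 1/3 is divided into 2 equal shares of 1/6 among Umar, Dalia.
Umar is living and takes 1/6.
Dalia is living and takes 1/6.
Amira is living and takes 1/3.
Widad predeceased; the 1/3 allotted to Widad's branch passes to Widad's issue by representation.
The 1/3 is divided into 3 equal shares of 1/9 among Maysoon, Layth, Bashir.
Maysoon is living and takes 1/9.
Layth is living and takes 1/9.
Bashir is living and takes 1/9.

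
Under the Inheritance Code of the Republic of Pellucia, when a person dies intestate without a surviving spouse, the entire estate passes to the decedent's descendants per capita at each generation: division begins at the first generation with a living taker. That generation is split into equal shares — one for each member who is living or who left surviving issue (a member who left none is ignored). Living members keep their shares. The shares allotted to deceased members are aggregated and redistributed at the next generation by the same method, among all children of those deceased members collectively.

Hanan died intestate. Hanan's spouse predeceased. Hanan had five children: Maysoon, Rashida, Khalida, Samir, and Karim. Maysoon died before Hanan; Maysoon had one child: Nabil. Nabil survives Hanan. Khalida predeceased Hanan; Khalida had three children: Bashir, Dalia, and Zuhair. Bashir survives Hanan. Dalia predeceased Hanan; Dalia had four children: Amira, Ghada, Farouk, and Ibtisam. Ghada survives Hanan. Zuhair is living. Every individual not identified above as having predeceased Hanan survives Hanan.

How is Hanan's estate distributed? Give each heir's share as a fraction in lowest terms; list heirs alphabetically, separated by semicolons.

Amira 1/40; Bashir 1/10; Farouk 1/40; Ghada 1/40; Ibtisam 1/40; Karim 1/5; Nabil 1/10; Rashida 1/5; Samir 1/5; Zuhair 1/10

There is no surviving spouse, so the entire estate passes to Hanan's descendants per capita at each generation.
At generation 1 (Maysoon, Rashida, Khalida, Samir, Karim) there are 5 shares of (1)/5 = 1/5 each.
Living: Rashida, Samir, and Karim — each takes 1/5.
Deceased: Maysoon and Khalida. Their combined 2/5 is pooled and carried to generation 2.
At generation 2 (Nabil, Bashir, Dalia, Zuhair) there are 4 shares of (2/5)/4 = 1/10 each.
Living: Nabil, Bashir, and Zuhair — each takes 1/10.
Deceased: Dalia. That 1/10 share is carried to generation 3.
At generation 3 (Amira, Ghada, Farouk, Ibtisam) there are 4 shares of (1/10)/4 = 1/40 each.
Living: Amira, Ghada, Farouk, and Ibtisam — each takes 1/40.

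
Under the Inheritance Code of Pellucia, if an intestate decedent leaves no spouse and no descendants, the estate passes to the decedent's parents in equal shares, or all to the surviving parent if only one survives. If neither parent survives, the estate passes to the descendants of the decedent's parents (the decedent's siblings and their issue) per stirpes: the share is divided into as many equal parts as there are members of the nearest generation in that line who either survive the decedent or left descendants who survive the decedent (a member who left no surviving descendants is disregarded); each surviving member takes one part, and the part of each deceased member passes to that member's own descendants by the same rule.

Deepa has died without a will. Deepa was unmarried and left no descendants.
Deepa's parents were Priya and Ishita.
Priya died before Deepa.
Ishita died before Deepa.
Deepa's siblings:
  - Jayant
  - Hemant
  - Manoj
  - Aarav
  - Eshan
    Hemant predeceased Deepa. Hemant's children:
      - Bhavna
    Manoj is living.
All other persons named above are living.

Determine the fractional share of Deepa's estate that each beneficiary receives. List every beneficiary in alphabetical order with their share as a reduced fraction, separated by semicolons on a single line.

Neither parent survives and there are no descendants, so the estate passes to Deepa's siblings and their issue per stirpes.
The estate is divided into 5 equal shares of 1/5 among Jayant, Hemant, Manoj, Aarav, Eshan.
Jayant is living and takes 1/5.
Hemant predeceased; the 1/5 allotted to Hemant's branch passes to Hemant's issue by representation.
Bhavna is the sole taker at this level and receives the full 1/5.
Manoj is living and takes 1/5.
Aarav is living and takes 1/5.
Eshan is living and takes 1/5.

Aarav 1/5; Bhavna 1/5; Eshan 1/5; Jayant 1/5; Manoj 1/5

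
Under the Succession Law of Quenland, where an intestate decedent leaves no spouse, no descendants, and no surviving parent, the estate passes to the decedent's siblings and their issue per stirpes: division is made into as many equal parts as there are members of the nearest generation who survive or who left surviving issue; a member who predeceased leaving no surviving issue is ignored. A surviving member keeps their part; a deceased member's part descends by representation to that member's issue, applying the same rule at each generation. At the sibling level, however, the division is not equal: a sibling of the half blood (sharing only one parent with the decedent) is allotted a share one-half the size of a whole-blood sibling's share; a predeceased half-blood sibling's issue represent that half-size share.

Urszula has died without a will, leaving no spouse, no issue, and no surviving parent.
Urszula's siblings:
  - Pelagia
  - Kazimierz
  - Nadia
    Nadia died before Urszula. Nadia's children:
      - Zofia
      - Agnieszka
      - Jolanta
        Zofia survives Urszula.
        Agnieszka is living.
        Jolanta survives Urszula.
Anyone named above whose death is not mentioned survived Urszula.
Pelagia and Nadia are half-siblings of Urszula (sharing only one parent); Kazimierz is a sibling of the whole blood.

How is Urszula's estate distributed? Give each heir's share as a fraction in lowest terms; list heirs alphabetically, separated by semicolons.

No spouse, descendants, or parent survives, so the estate passes to Urszula's siblings per stirpes.
Half-blood siblings count for one-half the weight of whole-blood siblings at the initial division.
Dividing 1 in proportion to weights (total weight 2): Pelagia (weight 1/2) → 1/4; Kazimierz (weight 1) → 1/2; Nadia (weight 1/2) → 1/4.
Pelagia is living and takes 1/4.
Kazimierz is living and takes 1/2.
Nadia predeceased; the 1/4 allotted to Nadia's branch passes to Nadia's issue by representation.
The 1/4 is divided into 3 equal shares of 1/12 among Zofia, Agnieszka, Jolanta.
Zofia is living and takes 1/12.
Agnieszka is living and takes 1/12.
Jolanta is living and takes 1/12.

Agnieszka 1/12; Jolanta 1/12; Kazimierz 1/2; Pelagia 1/4; Zofia 1/12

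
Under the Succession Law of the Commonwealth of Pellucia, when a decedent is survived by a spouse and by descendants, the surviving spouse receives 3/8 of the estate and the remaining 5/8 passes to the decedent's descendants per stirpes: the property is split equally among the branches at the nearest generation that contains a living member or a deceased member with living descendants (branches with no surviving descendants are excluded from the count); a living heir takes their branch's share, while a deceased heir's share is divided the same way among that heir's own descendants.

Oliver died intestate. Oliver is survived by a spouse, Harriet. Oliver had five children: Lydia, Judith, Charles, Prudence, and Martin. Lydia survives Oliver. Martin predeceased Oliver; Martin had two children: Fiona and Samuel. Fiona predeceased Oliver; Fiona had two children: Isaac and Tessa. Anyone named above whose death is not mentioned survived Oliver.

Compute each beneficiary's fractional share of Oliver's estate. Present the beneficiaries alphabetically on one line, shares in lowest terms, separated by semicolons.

Charles 1/8; Harriet 3/8; Isaac 1/32; Judith 1/8; Lydia 1/8; Prudence 1/8; Samuel 1/16; Tessa 1/32

Harriet, as surviving spouse, takes 3/8.
The remaining 5/8 passes to Oliver's descendants per stirpes.
The 5/8 is divided into 5 equal shares of 1/8 among Lydia, Judith, Charles, Prudence, Martin.
Lydia is living and takes 1/8.
Judith is living and takes 1/8.
Charles is living and takes 1/8.
Prudence is living and takes 1/8.
Martin predeceased; the 1/8 allotted to Martin's branch passes to Martin's issue by representation.
The 1/8 is divided into 2 equal shares of 1/16 among Fiona, Samuel.
Fiona predeceased; the 1/16 allotted to Fiona's branch passes to Fiona's issue by representation.
The 1/16 is divided into 2 equal shares of 1/32 among Isaac, Tessa.
Isaac is living and takes 1/32.
Tessa is living and takes 1/32.
Samuel is living and takes 1/16.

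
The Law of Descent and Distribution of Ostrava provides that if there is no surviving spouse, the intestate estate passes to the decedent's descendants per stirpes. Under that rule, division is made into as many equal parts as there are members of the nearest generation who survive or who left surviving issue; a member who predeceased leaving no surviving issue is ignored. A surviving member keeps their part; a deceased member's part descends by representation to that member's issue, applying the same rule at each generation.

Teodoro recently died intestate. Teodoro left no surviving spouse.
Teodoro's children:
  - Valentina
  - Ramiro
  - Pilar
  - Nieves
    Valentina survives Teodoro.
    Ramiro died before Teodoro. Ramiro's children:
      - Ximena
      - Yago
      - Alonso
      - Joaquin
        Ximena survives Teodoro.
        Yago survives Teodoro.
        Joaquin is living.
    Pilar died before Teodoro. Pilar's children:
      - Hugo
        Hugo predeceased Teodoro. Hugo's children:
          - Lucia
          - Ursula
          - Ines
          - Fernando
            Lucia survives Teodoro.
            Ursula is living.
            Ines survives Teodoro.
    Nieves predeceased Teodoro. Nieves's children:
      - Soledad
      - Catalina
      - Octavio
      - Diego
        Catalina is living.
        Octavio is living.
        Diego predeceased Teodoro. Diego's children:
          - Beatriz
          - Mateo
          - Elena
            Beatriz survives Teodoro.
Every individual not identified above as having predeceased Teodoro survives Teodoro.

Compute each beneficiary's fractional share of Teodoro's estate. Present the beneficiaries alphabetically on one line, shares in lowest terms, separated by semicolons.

Alonso 1/16; Beatriz 1/48; Catalina 1/16; Elena 1/48; Fernando 1/16; Ines 1/16; Joaquin 1/16; Lucia 1/16; Mateo 1/48; Octavio 1/16; Soledad 1/16; Ursula 1/16; Valentina 1/4; Ximena 1/16; Yago 1/16

There is no surviving spouse, so the entire estate passes to Teodoro's descendants per stirpes.
The estate is divided into 4 equal shares of 1/4 among Valentina, Ramiro, Pilar, Nieves.
Valentina is living and takes 1/4.
Ramiro predeceased; the 1/4 allotted to Ramiro's branch passes to Ramiro's issue by representation.
The 1/4 is divided into 4 equal shares of 1/16 among Ximena, Yago, Alonso, Joaquin.
Ximena is living and takes 1/16.
Yago is living and takes 1/16.
Alonso is living and takes 1/16.
Joaquin is living and takes 1/16.
Pilar predeceased; the 1/4 allotted to Pilar's branch passes to Pilar's issue by representation.
Hugo's line is the sole branch at this level, so the full 1/4 passes to Hugo's issue by representation.
The 1/4 is divided into 4 equal shares of 1/16 among Lucia, Ursula, Ines, Fernando.
Lucia is living and takes 1/16.
Ursula is living and takes 1/16.
Ines is living and takes 1/16.
Fernando is living and takes 1/16.
Nieves predeceased; the 1/4 allotted to Nieves's branch passes to Nieves's issue by representation.
The 1/4 is divided into 4 equal shares of 1/16 among Soledad, Catalina, Octavio, Diego.
Soledad is living and takes 1/16.
Catalina is living and takes 1/16.
Octavio is living and takes 1/16.
Diego predeceased; the 1/16 allotted to Diego's branch passes to Diego's issue by representation.
The 1/16 is divided into 3 equal shares of 1/48 among Beatriz, Mateo, Elena.
Beatriz is living and takes 1/48.
Mateo is living and takes 1/48.
Elena is living and takes 1/48.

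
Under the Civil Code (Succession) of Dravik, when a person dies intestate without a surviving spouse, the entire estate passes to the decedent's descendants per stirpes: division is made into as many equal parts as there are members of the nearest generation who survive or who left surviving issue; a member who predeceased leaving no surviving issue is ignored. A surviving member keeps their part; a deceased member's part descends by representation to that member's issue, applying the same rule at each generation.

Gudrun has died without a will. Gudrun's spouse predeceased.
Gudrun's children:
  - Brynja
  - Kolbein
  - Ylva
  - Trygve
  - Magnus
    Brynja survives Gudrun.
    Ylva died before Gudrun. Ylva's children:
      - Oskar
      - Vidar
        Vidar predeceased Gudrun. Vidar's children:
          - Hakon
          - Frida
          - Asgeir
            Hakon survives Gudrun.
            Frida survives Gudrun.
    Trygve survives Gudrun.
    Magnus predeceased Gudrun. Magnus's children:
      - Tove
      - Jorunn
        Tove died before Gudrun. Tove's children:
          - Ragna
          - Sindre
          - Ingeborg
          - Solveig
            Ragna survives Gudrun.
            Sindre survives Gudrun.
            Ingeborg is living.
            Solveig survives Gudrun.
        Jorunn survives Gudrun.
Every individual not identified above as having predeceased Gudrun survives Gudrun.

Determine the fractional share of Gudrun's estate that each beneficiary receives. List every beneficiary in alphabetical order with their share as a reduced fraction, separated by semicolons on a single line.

There is no surviving spouse, so the entire estate passes to Gudrun's descendants per stirpes.
The estate is divided into 5 equal shares of 1/5 among Brynja, Kolbein, Ylva, Trygve, Magnus.
Brynja is living and takes 1/5.
Kolbein is living and takes 1/5.
Ylva predeceased; the 1/5 allotted to Ylva's branch passes to Ylva's issue by representation.
The 1/5 is divided into 2 equal shares of 1/10 among Oskar, Vidar.
Oskar is living and takes 1/10.
Vidar predeceased; the 1/10 allotted to Vidar's branch passes to Vidar's issue by representation.
The 1/10 is divided into 3 equal shares of 1/30 among Hakon, Frida, Asgeir.
Hakon is living and takes 1/30.
Frida is living and takes 1/30.
Asgeir is living and takes 1/30.
Trygve is living and takes 1/5.
Magnus predeceased; the 1/5 allotted to Magnus's branch passes to Magnus's issue by representation.
The 1/5 is divided into 2 equal shares of 1/10 among Tove, Jorunn.
Tove predeceased; the 1/10 allotted to Tove's branch passes to Tove's issue by representation.
The 1/10 is divided into 4 equal shares of 1/40 among Ragna, Sindre, Ingeborg, Solveig.
Ragna is living and takes 1/40.
Sindre is living and takes 1/40.
Ingeborg is living and takes 1/40.
Solveig is living and takes 1/40.
Jorunn is living and takes 1/10.

Asgeir 1/30; Brynja 1/5; Frida 1/30; Hakon 1/30; Ingeborg 1/40; Jorunn 1/10; Kolbein 1/5; Oskar 1/10; Ragna 1/40; Sindre 1/40; Solveig 1/40; Trygve 1/5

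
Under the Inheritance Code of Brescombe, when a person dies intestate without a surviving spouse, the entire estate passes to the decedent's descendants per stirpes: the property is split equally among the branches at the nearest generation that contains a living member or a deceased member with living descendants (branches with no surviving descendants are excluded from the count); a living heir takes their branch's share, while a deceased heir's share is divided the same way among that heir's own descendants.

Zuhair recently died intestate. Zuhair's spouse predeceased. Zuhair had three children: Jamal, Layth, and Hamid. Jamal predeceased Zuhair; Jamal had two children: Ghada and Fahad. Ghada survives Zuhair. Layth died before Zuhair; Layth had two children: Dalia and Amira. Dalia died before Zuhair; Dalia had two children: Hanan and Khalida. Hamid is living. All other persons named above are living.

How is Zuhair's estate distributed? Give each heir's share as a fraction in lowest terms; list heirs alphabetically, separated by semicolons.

Amira 1/6; Fahad 1/6; Ghada 1/6; Hamid 1/3; Hanan 1/12; Khalida 1/12

There is no surviving spouse, so the entire estate passes to Zuhair's descendants per stirpes.
The estate is divided into 3 equal shares of 1/3 among Jamal, Layth, Hamid.
Jamal predeceased; the 1/3 allotted to Jamal's branch passes to Jamal's issue by representation.
The 1/3 is divided into 2 equal shares of 1/6 among Ghada, Fahad.
Ghada is living and takes 1/6.
Fahad is living and takes 1/6.
Layth predeceased; the 1/3 allotted to Layth's branch passes to Layth's issue by representation.
The 1/3 is divided into 2 equal shares of 1/6 among Dalia, Amira.
Dalia predeceased; the 1/6 allotted to Dalia's branch passes to Dalia's issue by representation.
The 1/6 is divided into 2 equal shares of 1/12 among Hanan, Khalida.
Hanan is living and takes 1/12.
Khalida is living and takes 1/12.
Amira is living and takes 1/6.
Hamid is living and takes 1/3.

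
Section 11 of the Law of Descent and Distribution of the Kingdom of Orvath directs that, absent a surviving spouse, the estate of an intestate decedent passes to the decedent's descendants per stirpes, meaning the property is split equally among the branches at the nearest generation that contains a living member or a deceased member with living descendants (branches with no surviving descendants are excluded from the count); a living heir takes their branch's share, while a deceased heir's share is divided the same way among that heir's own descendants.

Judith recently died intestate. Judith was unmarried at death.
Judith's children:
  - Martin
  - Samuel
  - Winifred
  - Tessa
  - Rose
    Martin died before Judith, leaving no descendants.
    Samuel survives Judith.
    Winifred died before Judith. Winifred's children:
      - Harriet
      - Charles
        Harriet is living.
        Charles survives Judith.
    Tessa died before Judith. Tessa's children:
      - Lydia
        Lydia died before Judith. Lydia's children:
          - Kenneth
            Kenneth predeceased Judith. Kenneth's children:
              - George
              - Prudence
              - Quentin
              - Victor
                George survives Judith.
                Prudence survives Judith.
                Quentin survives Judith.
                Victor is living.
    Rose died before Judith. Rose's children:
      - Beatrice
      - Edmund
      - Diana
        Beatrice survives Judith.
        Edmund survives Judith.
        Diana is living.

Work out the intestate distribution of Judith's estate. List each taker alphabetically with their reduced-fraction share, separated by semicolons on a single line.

Beatrice 1/12; Charles 1/8; Diana 1/12; Edmund 1/12; George 1/16; Harriet 1/8; Prudence 1/16; Quentin 1/16; Samuel 1/4; Victor 1/16

There is no surviving spouse, so the entire estate passes to Judith's descendants per stirpes.
Martin left no surviving issue, so that branch lapses and is disregarded.
The estate is divided into 4 equal shares of 1/4 among Samuel, Winifred, Tessa, Rose.
Samuel is living and takes 1/4.
Winifred predeceased; the 1/4 allotted to Winifred's branch passes to Winifred's issue by representation.
The 1/4 is divided into 2 equal shares of 1/8 among Harriet, Charles.
Harriet is living and takes 1/8.
Charles is living and takes 1/8.
Tessa predeceased; the 1/4 allotted to Tessa's branch passes to Tessa's issue by representation.
Lydia's line is the sole branch at this level, so the full 1/4 passes to Lydia's issue by representation.
Kenneth's line is the sole branch at this level, so the full 1/4 passes to Kenneth's issue by representation.
The 1/4 is divided into 4 equal shares of 1/16 among George, Prudence, Quentin, Victor.
George is living and takes 1/16.
Prudence is living and takes 1/16.
Quentin is living and takes 1/16.
Victor is living and takes 1/16.
Rose predeceased; the 1/4 allotted to Rose's branch passes to Rose's issue by representation.
The 1/4 is divided into 3 equal shares of 1/12 among Beatrice, Edmund, Diana.
Beatrice is living and takes 1/12.
Edmund is living and takes 1/12.
Diana is living and takes 1/12.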